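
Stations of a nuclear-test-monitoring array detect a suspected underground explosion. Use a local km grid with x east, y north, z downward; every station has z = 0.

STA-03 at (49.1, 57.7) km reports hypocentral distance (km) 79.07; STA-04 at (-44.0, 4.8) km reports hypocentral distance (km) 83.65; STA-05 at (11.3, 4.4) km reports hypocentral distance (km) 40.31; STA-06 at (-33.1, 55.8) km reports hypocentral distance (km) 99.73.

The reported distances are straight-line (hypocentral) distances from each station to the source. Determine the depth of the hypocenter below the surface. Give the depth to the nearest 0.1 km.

29.4 km

Each station gives a sphere (x−x_i)² + (y−y_i)² + z² = d_i² (stations at z=0).
Subtracting the STA-03 sphere from STA-04 and STA-05: z² cancels, leaving linear equations in x and y:
-186.2 x − 105.8 y = -4526.32
-75.6 x − 106.6 y = -965.88
Solving: x ≈ 32.093, y ≈ -13.699 km (keep extra digits for the depth step; rounded: 32.1, -13.7).
Then from the STA-03 sphere: z² = 79.07² − (x − 49.1)² − (y − 57.7)² with x = 32.093, y = -13.699, so z ≈ 29.411 ≈ 29.4 km.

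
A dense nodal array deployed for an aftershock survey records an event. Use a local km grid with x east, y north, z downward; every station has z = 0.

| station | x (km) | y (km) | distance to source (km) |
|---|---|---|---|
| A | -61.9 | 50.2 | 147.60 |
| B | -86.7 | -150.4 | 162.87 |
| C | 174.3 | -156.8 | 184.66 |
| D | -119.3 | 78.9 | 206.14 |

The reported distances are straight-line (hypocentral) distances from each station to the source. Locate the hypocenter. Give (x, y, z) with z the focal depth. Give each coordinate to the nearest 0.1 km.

(31.8, -51.4, 51.8)

Each station gives a sphere (x−x_i)² + (y−y_i)² + z² = d_i² (stations at z=0).
Subtracting the A sphere from B and C: z² cancels, leaving linear equations in x and y:
-49.6 x − 401.2 y = 19044.52
472.4 x − 414.0 y = 36301.52
Solving: x ≈ 31.799, y ≈ -51.400 km (keep extra digits for the depth step; rounded: 31.8, -51.4).
Then from the A sphere: z² = 147.60² − (x + 61.9)² − (y − 50.2)² with x = 31.799, y = -51.400, so z ≈ 51.804 ≈ 51.8 km.
Check against D (with the unrounded solution): distance 206.14 ≈ 206.14 km. ✓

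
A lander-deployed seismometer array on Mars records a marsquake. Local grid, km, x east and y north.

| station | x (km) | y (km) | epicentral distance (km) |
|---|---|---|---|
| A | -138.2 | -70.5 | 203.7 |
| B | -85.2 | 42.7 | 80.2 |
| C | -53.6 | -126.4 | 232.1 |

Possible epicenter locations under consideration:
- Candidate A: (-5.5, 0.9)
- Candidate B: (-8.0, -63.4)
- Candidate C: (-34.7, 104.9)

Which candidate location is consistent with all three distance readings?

For each candidate, compare |candidate − station| to the reported distance:
Candidate A: residuals A 53.0, B 9.8, C 96.0 → max 96.0 km
Candidate B: residuals A 73.3, B 51.0, C 154.3 → max 154.3 km
Candidate C: residuals A 0.0, B 0.1, C 0.0 → max 0.1 km
Only Candidate C has all residuals ≈ 0.

Candidate C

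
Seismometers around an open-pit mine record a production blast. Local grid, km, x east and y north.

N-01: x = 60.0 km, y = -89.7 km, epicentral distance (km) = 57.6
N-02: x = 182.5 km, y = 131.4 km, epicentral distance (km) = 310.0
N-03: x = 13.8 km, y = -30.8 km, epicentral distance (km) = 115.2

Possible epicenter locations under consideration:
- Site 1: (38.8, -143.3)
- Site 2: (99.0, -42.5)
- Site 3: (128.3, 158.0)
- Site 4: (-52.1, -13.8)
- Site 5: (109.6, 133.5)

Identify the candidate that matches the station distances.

For each candidate, compare |candidate − station| to the reported distance:
Site 1: residuals N-01 0.0, N-02 0.0, N-03 0.0 → max 0.0 km
Site 2: residuals N-01 3.6, N-02 117.1, N-03 29.2 → max 117.1 km
Site 3: residuals N-01 199.3, N-02 249.6, N-03 105.6 → max 249.6 km
Site 4: residuals N-01 77.8, N-02 34.1, N-03 47.1 → max 77.8 km
Site 5: residuals N-01 171.0, N-02 237.1, N-03 75.0 → max 237.1 km
Only Site 1 has all residuals ≈ 0.

Site 1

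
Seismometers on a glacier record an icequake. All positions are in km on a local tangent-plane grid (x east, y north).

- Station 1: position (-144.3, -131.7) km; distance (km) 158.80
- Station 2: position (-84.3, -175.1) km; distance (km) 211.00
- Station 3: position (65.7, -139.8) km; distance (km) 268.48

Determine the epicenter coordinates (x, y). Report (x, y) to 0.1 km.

-144.6 km east, 27.1 km north

Circle about each station: (x + 144.3)² + (y + 131.7)² = 158.80²; (x + 84.3)² + (y + 175.1)² = 211.00²; (x − 65.7)² + (y + 139.8)² = 268.48².
Subtracting the Station 1 equation from the Station 2 and Station 3 equations removes the quadratic terms:
120.0 x − 86.8 y = -19704.44
420.0 x − 16.2 y = -61170.92
Solving the 2×2 system: x ≈ -144.6, y ≈ 27.1 km.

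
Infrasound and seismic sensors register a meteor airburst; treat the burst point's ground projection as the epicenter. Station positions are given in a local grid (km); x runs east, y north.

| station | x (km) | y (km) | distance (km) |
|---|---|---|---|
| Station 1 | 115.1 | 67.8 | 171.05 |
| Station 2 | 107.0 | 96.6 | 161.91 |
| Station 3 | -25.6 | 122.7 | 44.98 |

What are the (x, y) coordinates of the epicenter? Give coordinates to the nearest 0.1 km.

Circle about each station: (x − 115.1)² + (y − 67.8)² = 171.05²; (x − 107.0)² + (y − 96.6)² = 161.91²; (x + 25.6)² + (y − 122.7)² = 44.98².
Subtracting the Station 1 equation from the Station 2 and Station 3 equations removes the quadratic terms:
-16.2 x + 57.6 y = 5978.96
-281.4 x + 109.8 y = 25100.70
Solving the 2×2 system: x ≈ -54.7, y ≈ 88.4 km.
Check against Station 1 (with the unrounded x, y): √((x − 115.1)²+(y − 67.8)²) = 171.05 ≈ 171.05 km. ✓

-54.7 km east, 88.4 km north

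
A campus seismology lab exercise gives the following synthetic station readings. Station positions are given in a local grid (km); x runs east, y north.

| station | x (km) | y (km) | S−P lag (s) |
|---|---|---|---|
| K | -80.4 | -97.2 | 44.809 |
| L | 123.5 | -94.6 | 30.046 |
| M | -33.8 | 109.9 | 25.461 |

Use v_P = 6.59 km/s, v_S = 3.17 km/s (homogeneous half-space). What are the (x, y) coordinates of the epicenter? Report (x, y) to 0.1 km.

x ≈ 120.3 km, y ≈ 88.9 km

Distance from S−P lag: d = Δt · v_P v_S / (v_P − v_S) = Δt · (6.59·3.17)/(6.59−3.17) ≈ 6.1083·Δt.
So d_K = 273.71, d_L = 183.53, d_M = 155.52 km.
Circle about each station: (x + 80.4)² + (y + 97.2)² = 273.71²; (x − 123.5)² + (y + 94.6)² = 183.53²; (x + 33.8)² + (y − 109.9)² = 155.52².
Subtracting the K equation from the L and M equations removes the quadratic terms:
407.8 x + 5.2 y = 49523.31
93.2 x + 414.2 y = 48039.14
Solving the 2×2 system: x ≈ 120.3, y ≈ 88.9 km.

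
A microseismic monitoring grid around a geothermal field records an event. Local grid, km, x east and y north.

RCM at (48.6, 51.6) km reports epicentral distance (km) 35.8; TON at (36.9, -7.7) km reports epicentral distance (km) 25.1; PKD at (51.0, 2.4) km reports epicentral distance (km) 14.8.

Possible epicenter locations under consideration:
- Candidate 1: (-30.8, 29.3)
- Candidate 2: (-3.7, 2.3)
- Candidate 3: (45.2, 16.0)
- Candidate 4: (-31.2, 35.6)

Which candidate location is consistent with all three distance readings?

For each candidate, compare |candidate − station| to the reported distance:
Candidate 1: residuals RCM 46.7, TON 52.1, PKD 71.3 → max 71.3 km
Candidate 2: residuals RCM 36.1, TON 16.7, PKD 39.9 → max 39.9 km
Candidate 3: residuals RCM 0.0, TON 0.0, PKD 0.0 → max 0.0 km
Candidate 4: residuals RCM 45.6, TON 55.6, PKD 73.9 → max 73.9 km
Only Candidate 3 has all residuals ≈ 0.

Candidate 3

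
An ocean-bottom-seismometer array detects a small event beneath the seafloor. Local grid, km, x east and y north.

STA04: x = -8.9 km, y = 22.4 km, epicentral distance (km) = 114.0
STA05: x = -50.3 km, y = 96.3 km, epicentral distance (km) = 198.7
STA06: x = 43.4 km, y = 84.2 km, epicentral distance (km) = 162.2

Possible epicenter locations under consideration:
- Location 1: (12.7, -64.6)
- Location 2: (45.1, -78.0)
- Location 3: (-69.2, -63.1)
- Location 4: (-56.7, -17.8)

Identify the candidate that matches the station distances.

Location 2

For each candidate, compare |candidate − station| to the reported distance:
Location 1: residuals STA04 24.4, STA05 25.9, STA06 10.3 → max 25.9 km
Location 2: residuals STA04 0.0, STA05 0.0, STA06 0.0 → max 0.0 km
Location 3: residuals STA04 9.4, STA05 38.2, STA06 23.2 → max 38.2 km
Location 4: residuals STA04 51.5, STA05 84.4, STA06 19.3 → max 84.4 km
Only Location 2 has all residuals ≈ 0.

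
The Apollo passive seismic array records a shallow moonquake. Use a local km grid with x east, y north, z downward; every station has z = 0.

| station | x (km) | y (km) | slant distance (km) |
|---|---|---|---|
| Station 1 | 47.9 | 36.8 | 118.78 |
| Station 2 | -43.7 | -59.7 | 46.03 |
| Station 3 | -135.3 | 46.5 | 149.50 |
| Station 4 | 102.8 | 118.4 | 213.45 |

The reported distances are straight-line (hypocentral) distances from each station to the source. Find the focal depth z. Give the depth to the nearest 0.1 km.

40.5 km

Each station gives a sphere (x−x_i)² + (y−y_i)² + z² = d_i² (stations at z=0).
Subtracting the Station 1 sphere from Station 2 and Station 3: z² cancels, leaving linear equations in x and y:
-183.2 x − 193.0 y = 13815.06
-366.4 x + 19.4 y = 8578.13
Solving: x ≈ -25.900, y ≈ -46.996 km (keep extra digits for the depth step; rounded: -25.9, -47.0).
Then from the Station 1 sphere: z² = 118.78² − (x − 47.9)² − (y − 36.8)² with x = -25.900, y = -46.996, so z ≈ 40.503 ≈ 40.5 km.
Check against Station 4 (with the unrounded solution): distance 213.45 ≈ 213.45 km. ✓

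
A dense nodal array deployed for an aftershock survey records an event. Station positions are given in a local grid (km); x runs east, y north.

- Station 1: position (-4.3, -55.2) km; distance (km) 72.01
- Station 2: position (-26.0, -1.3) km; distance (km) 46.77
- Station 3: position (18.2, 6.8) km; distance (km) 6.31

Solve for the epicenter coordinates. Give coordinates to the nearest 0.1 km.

Circle about each station: (x + 4.3)² + (y + 55.2)² = 72.01²; (x + 26.0)² + (y + 1.3)² = 46.77²; (x − 18.2)² + (y − 6.8)² = 6.31².
Subtracting the Station 1 equation from the Station 2 and Station 3 equations removes the quadratic terms:
-43.4 x + 107.8 y = 610.17
45.0 x + 124.0 y = 2457.57
Solving the 2×2 system: x ≈ 18.5, y ≈ 13.1 km.

x ≈ 18.5 km, y ≈ 13.1 km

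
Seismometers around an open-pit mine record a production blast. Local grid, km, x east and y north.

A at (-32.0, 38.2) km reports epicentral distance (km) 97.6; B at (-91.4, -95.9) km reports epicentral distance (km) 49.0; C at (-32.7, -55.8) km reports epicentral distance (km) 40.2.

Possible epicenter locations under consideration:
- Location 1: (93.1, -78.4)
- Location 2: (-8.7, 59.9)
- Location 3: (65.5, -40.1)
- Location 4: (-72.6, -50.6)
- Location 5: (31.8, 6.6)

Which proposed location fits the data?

For each candidate, compare |candidate − station| to the reported distance:
Location 1: residuals A 73.4, B 136.3, C 87.6 → max 136.3 km
Location 2: residuals A 65.8, B 127.4, C 78.0 → max 127.4 km
Location 3: residuals A 27.4, B 117.5, C 59.2 → max 117.5 km
Location 4: residuals A 0.0, B 0.0, C 0.0 → max 0.0 km
Location 5: residuals A 26.4, B 111.3, C 49.5 → max 111.3 km
Only Location 4 has all residuals ≈ 0.

Location 4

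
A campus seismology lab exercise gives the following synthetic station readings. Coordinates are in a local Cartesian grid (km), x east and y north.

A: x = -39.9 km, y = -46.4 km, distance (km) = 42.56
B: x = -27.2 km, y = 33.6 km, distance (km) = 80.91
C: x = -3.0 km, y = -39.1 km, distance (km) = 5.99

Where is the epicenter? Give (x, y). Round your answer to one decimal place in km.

x ≈ 2.4 km, y ≈ -41.7 km

Circle about each station: (x + 39.9)² + (y + 46.4)² = 42.56²; (x + 27.2)² + (y − 33.6)² = 80.91²; (x + 3.0)² + (y + 39.1)² = 5.99².
Subtracting pairs of circle equations eliminates x²+y² and gives linear equations (the radical axes):
25.4 x + 160.0 y = -6611.24
73.8 x + 14.6 y = -431.69
Solving the 2×2 system: x ≈ 2.4, y ≈ -41.7 km.
Check against A (with the unrounded x, y): √((x + 39.9)²+(y + 46.4)²) = 42.56 ≈ 42.56 km. ✓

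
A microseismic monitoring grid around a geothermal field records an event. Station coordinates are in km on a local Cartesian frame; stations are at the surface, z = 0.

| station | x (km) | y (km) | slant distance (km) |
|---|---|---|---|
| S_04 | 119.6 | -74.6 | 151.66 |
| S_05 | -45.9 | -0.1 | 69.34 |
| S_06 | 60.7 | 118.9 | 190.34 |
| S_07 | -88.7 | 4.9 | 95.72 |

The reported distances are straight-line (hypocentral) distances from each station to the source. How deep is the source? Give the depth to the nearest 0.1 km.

z ≈ 46.0 km

Each station gives a sphere (x−x_i)² + (y−y_i)² + z² = d_i² (stations at z=0).
Subtracting the S_04 sphere from S_05 and S_06: z² cancels, leaving linear equations in x and y:
-331.0 x + 149.0 y = 430.22
-117.8 x + 387.0 y = -15276.18
Solving: x ≈ -22.096, y ≈ -46.199 km (keep extra digits for the depth step; rounded: -22.1, -46.2).
Then from the S_04 sphere: z² = 151.66² − (x − 119.6)² − (y + 74.6)² with x = -22.096, y = -46.199, so z ≈ 46.004 ≈ 46.0 km.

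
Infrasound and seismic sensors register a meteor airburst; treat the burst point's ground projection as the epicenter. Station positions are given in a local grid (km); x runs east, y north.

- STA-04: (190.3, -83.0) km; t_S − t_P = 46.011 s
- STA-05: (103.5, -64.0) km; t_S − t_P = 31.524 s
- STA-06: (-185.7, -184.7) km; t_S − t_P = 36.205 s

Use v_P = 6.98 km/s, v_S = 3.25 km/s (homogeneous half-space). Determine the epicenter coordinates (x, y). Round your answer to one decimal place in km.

x ≈ -75.1 km, y ≈ 5.7 km

Distance from S−P lag: d = Δt · v_P v_S / (v_P − v_S) = Δt · (6.98·3.25)/(6.98−3.25) ≈ 6.0818·Δt.
So d_STA-04 = 279.83, d_STA-05 = 191.72, d_STA-06 = 220.19 km.
Circle about each station: (x − 190.3)² + (y + 83.0)² = 279.83²; (x − 103.5)² + (y + 64.0)² = 191.72²; (x + 185.7)² + (y + 184.7)² = 220.19².
Subtracting pairs of circle equations eliminates x²+y² and gives linear equations (the radical axes):
-173.6 x + 38.0 y = 13253.43
-752.0 x − 203.4 y = 55316.68
Solving the 2×2 system: x ≈ -75.1, y ≈ 5.7 km.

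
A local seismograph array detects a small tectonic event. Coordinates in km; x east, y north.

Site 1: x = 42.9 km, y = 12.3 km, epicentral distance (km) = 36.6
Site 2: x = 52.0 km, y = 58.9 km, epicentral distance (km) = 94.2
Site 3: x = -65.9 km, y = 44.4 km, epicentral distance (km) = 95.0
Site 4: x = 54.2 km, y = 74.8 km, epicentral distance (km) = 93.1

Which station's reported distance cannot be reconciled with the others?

Site 2

Solve using three stations at a time. Using Site 1, Site 3, Site 4 (subtract circle equations pairwise → linear system) gives (x, y) ≈ (12.9, -8.6).
Distances from that point to each station vs reported:
  Site 1: calculated 36.6 vs reported 36.6 → residual 0.0 km
  Site 2: calculated 78.0 vs reported 94.2 → residual 16.2 km
  Site 3: calculated 95.0 vs reported 95.0 → residual 0.0 km
  Site 4: calculated 93.1 vs reported 93.1 → residual 0.0 km
Site 1, Site 3, Site 4 are mutually consistent (residuals ≈ 0); Site 2 is off by 16.2 km.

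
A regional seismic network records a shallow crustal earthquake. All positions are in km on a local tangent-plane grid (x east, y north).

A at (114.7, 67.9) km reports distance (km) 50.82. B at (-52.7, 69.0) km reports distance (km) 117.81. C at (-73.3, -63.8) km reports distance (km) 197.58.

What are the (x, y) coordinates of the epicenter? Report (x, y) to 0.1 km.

(64.8, 77.5)

Circle about each station: (x − 114.7)² + (y − 67.9)² = 50.82²; (x + 52.7)² + (y − 69.0)² = 117.81²; (x + 73.3)² + (y + 63.8)² = 197.58².
Subtracting pairs of circle equations eliminates x²+y² and gives linear equations (the radical axes):
-334.8 x + 2.2 y = -21524.73
-376.0 x − 263.4 y = -44778.35
Solving the 2×2 system: x ≈ 64.8, y ≈ 77.5 km.
Check against A (with the unrounded x, y): √((x − 114.7)²+(y − 67.9)²) = 50.81 ≈ 50.82 km. ✓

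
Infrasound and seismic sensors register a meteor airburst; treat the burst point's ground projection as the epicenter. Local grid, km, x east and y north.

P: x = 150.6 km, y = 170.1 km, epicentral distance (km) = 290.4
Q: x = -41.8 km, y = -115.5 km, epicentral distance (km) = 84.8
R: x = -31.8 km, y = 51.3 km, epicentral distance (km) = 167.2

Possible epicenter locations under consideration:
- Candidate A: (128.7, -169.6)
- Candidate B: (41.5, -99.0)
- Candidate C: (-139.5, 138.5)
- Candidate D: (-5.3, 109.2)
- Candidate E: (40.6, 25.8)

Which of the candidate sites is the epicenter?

Candidate B

For each candidate, compare |candidate − station| to the reported distance:
Candidate A: residuals P 50.0, Q 94.1, R 105.9 → max 105.9 km
Candidate B: residuals P 0.0, Q 0.1, R 0.0 → max 0.1 km
Candidate C: residuals P 1.4, Q 187.3, R 28.6 → max 187.3 km
Candidate D: residuals P 123.0, Q 142.8, R 103.5 → max 142.8 km
Candidate E: residuals P 109.0, Q 78.8, R 90.4 → max 109.0 km
Only Candidate B has all residuals ≈ 0.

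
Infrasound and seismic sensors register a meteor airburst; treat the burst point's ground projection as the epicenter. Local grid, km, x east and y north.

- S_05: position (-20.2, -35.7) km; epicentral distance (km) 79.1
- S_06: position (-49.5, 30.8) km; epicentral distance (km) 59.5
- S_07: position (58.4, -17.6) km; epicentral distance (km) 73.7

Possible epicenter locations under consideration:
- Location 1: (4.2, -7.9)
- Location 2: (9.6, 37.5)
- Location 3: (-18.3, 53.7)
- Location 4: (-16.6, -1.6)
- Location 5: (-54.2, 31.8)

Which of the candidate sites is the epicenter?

Location 2

For each candidate, compare |candidate − station| to the reported distance:
Location 1: residuals S_05 42.1, S_06 6.7, S_07 18.6 → max 42.1 km
Location 2: residuals S_05 0.1, S_06 0.0, S_07 0.1 → max 0.1 km
Location 3: residuals S_05 10.3, S_06 20.8, S_07 31.0 → max 31.0 km
Location 4: residuals S_05 44.8, S_06 13.3, S_07 3.0 → max 44.8 km
Location 5: residuals S_05 3.5, S_06 54.7, S_07 49.3 → max 54.7 km
Only Location 2 has all residuals ≈ 0.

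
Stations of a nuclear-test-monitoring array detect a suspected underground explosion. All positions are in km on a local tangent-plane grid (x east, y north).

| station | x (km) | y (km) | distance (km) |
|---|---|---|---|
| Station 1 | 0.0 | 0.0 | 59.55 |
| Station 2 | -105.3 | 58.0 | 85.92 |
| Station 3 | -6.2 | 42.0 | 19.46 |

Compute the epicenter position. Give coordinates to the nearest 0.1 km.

Circle about each station: x² + y² = 59.55²; (x + 105.3)² + (y − 58.0)² = 85.92²; (x + 6.2)² + (y − 42.0)² = 19.46².
Subtracting pairs of circle equations eliminates x²+y² and gives linear equations (the radical axes):
-210.6 x + 116.0 y = 10616.05
-12.4 x + 84.0 y = 4969.95
Solving the 2×2 system: x ≈ -19.4, y ≈ 56.3 km.
Check against Station 1 (with the unrounded x, y): √(x²+y²) = 59.55 ≈ 59.55 km. ✓

(-19.4, 56.3)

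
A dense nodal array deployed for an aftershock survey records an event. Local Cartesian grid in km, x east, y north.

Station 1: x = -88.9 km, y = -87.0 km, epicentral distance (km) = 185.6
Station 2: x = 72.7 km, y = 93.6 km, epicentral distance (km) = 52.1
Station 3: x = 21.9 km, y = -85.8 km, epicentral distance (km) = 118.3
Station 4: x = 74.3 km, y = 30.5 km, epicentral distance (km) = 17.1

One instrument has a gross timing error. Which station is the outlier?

Solve using three stations at a time. Using Station 1, Station 3, Station 4 (subtract circle equations pairwise → linear system) gives (x, y) ≈ (57.6, 27.0).
Distances from that point to each station vs reported:
  Station 1: calculated 185.6 vs reported 185.6 → residual 0.0 km
  Station 2: calculated 68.3 vs reported 52.1 → residual 16.2 km
  Station 3: calculated 118.3 vs reported 118.3 → residual 0.0 km
  Station 4: calculated 17.1 vs reported 17.1 → residual 0.0 km
Station 1, Station 3, Station 4 are mutually consistent (residuals ≈ 0); Station 2 is off by 16.2 km.

Station 2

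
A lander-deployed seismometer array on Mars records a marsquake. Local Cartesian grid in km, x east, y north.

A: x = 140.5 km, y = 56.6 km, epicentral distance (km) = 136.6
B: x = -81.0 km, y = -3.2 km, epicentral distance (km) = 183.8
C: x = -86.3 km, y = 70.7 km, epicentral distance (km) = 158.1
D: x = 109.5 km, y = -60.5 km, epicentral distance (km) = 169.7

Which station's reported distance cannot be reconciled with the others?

Solve using three stations at a time. Using B, C, D (subtract circle equations pairwise → linear system) gives (x, y) ≈ (68.2, 104.1).
Distances from that point to each station vs reported:
  A: calculated 86.5 vs reported 136.6 → residual 50.1 km
  B: calculated 183.8 vs reported 183.8 → residual 0.0 km
  C: calculated 158.1 vs reported 158.1 → residual 0.0 km
  D: calculated 169.7 vs reported 169.7 → residual 0.0 km
B, C, D are mutually consistent (residuals ≈ 0); A is off by 50.1 km.

A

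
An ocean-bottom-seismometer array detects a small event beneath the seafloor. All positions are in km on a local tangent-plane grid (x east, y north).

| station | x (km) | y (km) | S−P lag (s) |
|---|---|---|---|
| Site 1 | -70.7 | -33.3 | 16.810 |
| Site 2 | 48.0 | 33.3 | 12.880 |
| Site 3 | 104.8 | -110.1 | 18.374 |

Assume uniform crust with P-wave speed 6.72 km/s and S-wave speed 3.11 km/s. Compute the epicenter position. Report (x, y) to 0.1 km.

Distance from S−P lag: d = Δt · v_P v_S / (v_P − v_S) = Δt · (6.72·3.11)/(6.72−3.11) ≈ 5.7893·Δt.
So d_Site 1 = 97.32, d_Site 2 = 74.57, d_Site 3 = 106.37 km.
Circle about each station: (x + 70.7)² + (y + 33.3)² = 97.32²; (x − 48.0)² + (y − 33.3)² = 74.57²; (x − 104.8)² + (y + 110.1)² = 106.37².
Subtracting pairs of circle equations eliminates x²+y² and gives linear equations (the radical axes):
237.4 x + 133.2 y = 1216.01
351.0 x − 153.6 y = 15154.28
Solving the 2×2 system: x ≈ 26.5, y ≈ -38.1 km.
Check against Site 1 (with the unrounded x, y): √((x + 70.7)²+(y + 33.3)²) = 97.32 ≈ 97.32 km. ✓

26.5 km east, -38.1 km north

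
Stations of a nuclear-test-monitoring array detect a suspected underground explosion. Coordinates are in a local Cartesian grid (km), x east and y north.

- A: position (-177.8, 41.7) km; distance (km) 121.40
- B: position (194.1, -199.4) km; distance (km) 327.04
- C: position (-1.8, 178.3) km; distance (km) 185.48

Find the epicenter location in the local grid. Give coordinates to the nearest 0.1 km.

Circle about each station: (x + 177.8)² + (y − 41.7)² = 121.40²; (x − 194.1)² + (y + 199.4)² = 327.04²; (x + 1.8)² + (y − 178.3)² = 185.48².
Subtracting the A equation from the B and C equations removes the quadratic terms:
743.8 x − 482.2 y = -48133.76
352.0 x + 273.2 y = -21222.47
Solving the 2×2 system: x ≈ -62.7, y ≈ 3.1 km.

-62.7 km east, 3.1 km north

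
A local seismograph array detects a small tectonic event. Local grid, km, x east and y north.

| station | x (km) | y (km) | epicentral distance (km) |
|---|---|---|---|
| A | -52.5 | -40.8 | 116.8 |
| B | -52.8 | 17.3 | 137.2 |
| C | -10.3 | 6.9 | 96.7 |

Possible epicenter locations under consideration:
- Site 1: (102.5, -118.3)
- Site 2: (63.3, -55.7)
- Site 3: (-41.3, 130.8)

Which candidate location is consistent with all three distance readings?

For each candidate, compare |candidate − station| to the reported distance:
Site 1: residuals A 56.5, B 69.0, C 71.8 → max 71.8 km
Site 2: residuals A 0.0, B 0.1, C 0.1 → max 0.1 km
Site 3: residuals A 55.2, B 23.1, C 31.0 → max 55.2 km
Only Site 2 has all residuals ≈ 0.

Site 2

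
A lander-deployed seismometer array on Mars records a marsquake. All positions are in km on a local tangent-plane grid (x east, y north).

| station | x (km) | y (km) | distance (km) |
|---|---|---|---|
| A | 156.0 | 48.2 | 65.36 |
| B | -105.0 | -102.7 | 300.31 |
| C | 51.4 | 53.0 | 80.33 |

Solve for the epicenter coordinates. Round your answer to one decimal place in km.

Circle about each station: (x − 156.0)² + (y − 48.2)² = 65.36²; (x + 105.0)² + (y + 102.7)² = 300.31²; (x − 51.4)² + (y − 53.0)² = 80.33².
Subtracting pairs of circle equations eliminates x²+y² and gives linear equations (the radical axes):
-522.0 x − 301.8 y = -91001.12
-209.2 x + 9.6 y = -23389.26
Solving the 2×2 system: x ≈ 116.4, y ≈ 100.2 km.
Check against A (with the unrounded x, y): √((x − 156.0)²+(y − 48.2)²) = 65.36 ≈ 65.36 km. ✓

x ≈ 116.4 km, y ≈ 100.2 km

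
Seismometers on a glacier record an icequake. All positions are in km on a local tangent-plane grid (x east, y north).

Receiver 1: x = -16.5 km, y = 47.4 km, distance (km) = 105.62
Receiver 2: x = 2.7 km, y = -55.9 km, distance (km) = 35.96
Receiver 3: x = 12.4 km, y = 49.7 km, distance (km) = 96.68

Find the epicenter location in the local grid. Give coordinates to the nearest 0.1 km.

(36.6, -43.9)

Circle about each station: (x + 16.5)² + (y − 47.4)² = 105.62²; (x − 2.7)² + (y + 55.9)² = 35.96²; (x − 12.4)² + (y − 49.7)² = 96.68².
Subtracting pairs of circle equations eliminates x²+y² and gives linear equations (the radical axes):
38.4 x − 206.6 y = 10475.55
57.8 x + 4.6 y = 1913.40
Solving the 2×2 system: x ≈ 36.6, y ≈ -43.9 km.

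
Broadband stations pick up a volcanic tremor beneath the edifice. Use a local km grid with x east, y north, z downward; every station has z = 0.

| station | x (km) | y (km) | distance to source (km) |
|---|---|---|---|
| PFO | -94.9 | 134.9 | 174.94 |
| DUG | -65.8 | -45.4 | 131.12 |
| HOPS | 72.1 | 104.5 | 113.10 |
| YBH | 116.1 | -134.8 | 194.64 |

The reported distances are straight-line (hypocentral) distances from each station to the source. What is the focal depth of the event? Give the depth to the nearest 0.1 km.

64.3 km

Each station gives a sphere (x−x_i)² + (y−y_i)² + z² = d_i² (stations at z=0).
Subtracting the PFO sphere from DUG and HOPS: z² cancels, leaving linear equations in x and y:
58.2 x − 360.6 y = -7401.67
334.0 x − 60.8 y = 6727.03
Solving: x ≈ 24.600, y ≈ 24.496 km (keep extra digits for the depth step; rounded: 24.6, 24.5).
Then from the PFO sphere: z² = 174.94² − (x + 94.9)² − (y − 134.9)² with x = 24.600, y = 24.496, so z ≈ 64.302 ≈ 64.3 km.
Check against YBH (with the unrounded solution): distance 194.63 ≈ 194.64 km. ✓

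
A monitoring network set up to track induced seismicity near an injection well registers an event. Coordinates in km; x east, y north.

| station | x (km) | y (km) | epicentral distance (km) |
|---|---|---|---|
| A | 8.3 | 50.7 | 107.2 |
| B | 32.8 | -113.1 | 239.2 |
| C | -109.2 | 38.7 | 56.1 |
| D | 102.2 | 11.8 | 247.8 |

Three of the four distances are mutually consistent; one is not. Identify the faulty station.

Solve using three stations at a time. Using A, B, C (subtract circle equations pairwise → linear system) gives (x, y) ≈ (-90.8, 91.7).
Distances from that point to each station vs reported:
  A: calculated 107.2 vs reported 107.2 → residual 0.0 km
  B: calculated 239.2 vs reported 239.2 → residual 0.0 km
  C: calculated 56.1 vs reported 56.1 → residual 0.0 km
  D: calculated 208.9 vs reported 247.8 → residual 38.9 km
A, B, C are mutually consistent (residuals ≈ 0); D is off by 38.9 km.

D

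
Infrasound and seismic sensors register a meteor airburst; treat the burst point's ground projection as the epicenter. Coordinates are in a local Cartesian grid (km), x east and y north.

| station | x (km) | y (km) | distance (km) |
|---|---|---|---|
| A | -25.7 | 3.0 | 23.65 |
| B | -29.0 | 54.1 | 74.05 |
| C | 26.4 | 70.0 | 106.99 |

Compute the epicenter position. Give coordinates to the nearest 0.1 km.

Circle about each station: (x + 25.7)² + (y − 3.0)² = 23.65²; (x + 29.0)² + (y − 54.1)² = 74.05²; (x − 26.4)² + (y − 70.0)² = 106.99².
Subtracting pairs of circle equations eliminates x²+y² and gives linear equations (the radical axes):
-6.6 x + 102.2 y = -1825.76
104.2 x + 134.0 y = -5960.07
Solving the 2×2 system: x ≈ -31.6, y ≈ -19.9 km.

(-31.6, -19.9)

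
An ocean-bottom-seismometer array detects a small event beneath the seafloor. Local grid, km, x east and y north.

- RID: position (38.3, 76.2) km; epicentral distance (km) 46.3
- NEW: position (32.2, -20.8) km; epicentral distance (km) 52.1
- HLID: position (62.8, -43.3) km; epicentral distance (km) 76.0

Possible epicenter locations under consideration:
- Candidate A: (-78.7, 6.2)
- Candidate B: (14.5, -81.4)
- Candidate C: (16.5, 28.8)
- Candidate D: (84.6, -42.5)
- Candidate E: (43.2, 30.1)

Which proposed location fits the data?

Candidate E

For each candidate, compare |candidate − station| to the reported distance:
Candidate A: residuals RID 90.0, NEW 62.0, HLID 73.9 → max 90.0 km
Candidate B: residuals RID 113.1, NEW 11.0, HLID 14.5 → max 113.1 km
Candidate C: residuals RID 5.9, NEW 0.1, HLID 9.7 → max 9.7 km
Candidate D: residuals RID 81.1, NEW 4.6, HLID 54.2 → max 81.1 km
Candidate E: residuals RID 0.1, NEW 0.0, HLID 0.0 → max 0.1 km
Only Candidate E has all residuals ≈ 0.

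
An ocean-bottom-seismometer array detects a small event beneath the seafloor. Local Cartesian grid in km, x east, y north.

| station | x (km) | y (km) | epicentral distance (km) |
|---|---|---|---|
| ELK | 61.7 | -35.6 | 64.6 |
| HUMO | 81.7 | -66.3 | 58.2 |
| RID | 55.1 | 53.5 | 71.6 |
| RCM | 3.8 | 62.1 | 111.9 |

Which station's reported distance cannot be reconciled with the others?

ELK

Solve using three stations at a time. Using HUMO, RID, RCM (subtract circle equations pairwise → linear system) gives (x, y) ≈ (90.4, -8.8).
Distances from that point to each station vs reported:
  ELK: calculated 39.3 vs reported 64.6 → residual 25.3 km
  HUMO: calculated 58.2 vs reported 58.2 → residual 0.0 km
  RID: calculated 71.6 vs reported 71.6 → residual 0.0 km
  RCM: calculated 111.9 vs reported 111.9 → residual 0.0 km
HUMO, RID, RCM are mutually consistent (residuals ≈ 0); ELK is off by 25.3 km.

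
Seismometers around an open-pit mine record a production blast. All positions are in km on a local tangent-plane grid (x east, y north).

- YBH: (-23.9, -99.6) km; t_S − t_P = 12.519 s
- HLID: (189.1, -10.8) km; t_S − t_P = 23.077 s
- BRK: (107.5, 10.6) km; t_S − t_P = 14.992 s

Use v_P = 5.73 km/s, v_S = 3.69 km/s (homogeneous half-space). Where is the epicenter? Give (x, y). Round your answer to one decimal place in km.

Distance from S−P lag: d = Δt · v_P v_S / (v_P − v_S) = Δt · (5.73·3.69)/(5.73−3.69) ≈ 10.3646·Δt.
So d_YBH = 129.75, d_HLID = 239.18, d_BRK = 155.39 km.
Circle about each station: (x + 23.9)² + (y + 99.6)² = 129.75²; (x − 189.1)² + (y + 10.8)² = 239.18²; (x − 107.5)² + (y − 10.6)² = 155.39².
Subtracting pairs of circle equations eliminates x²+y² and gives linear equations (the radical axes):
426.0 x + 177.6 y = -14987.93
262.8 x + 220.4 y = -6133.75
Solving the 2×2 system: x ≈ -46.9, y ≈ 28.1 km.

x ≈ -46.9 km, y ≈ 28.1 km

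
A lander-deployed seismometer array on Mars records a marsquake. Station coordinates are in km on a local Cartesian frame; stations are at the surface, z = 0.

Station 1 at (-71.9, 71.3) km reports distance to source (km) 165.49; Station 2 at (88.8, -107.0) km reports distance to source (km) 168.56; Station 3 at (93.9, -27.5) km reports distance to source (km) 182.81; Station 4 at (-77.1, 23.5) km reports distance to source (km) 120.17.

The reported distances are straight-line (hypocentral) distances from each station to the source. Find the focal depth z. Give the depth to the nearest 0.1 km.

depth ≈ 44.1 km

Each station gives a sphere (x−x_i)² + (y−y_i)² + z² = d_i² (stations at z=0).
Subtracting the Station 1 sphere from Station 2 and Station 3: z² cancels, leaving linear equations in x and y:
321.4 x − 356.6 y = 8055.61
331.6 x − 197.6 y = -6712.40
Solving: x ≈ -72.807, y ≈ -88.210 km (keep extra digits for the depth step; rounded: -72.8, -88.2).
Then from the Station 1 sphere: z² = 165.49² − (x + 71.9)² − (y − 71.3)² with x = -72.807, y = -88.210, so z ≈ 44.076 ≈ 44.1 km.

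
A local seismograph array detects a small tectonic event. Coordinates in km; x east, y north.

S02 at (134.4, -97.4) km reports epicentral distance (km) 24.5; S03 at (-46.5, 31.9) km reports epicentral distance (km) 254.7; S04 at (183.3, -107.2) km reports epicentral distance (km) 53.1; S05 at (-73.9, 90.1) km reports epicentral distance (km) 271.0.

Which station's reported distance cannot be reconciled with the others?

Solve using three stations at a time. Using S02, S04, S05 (subtract circle equations pairwise → linear system) gives (x, y) ≈ (141.8, -73.9).
Distances from that point to each station vs reported:
  S02: calculated 24.6 vs reported 24.5 → residual 0.1 km
  S03: calculated 216.0 vs reported 254.7 → residual 38.7 km
  S04: calculated 53.2 vs reported 53.1 → residual 0.1 km
  S05: calculated 271.0 vs reported 271.0 → residual 0.0 km
S02, S04, S05 are mutually consistent (residuals ≈ 0); S03 is off by 38.7 km.

S03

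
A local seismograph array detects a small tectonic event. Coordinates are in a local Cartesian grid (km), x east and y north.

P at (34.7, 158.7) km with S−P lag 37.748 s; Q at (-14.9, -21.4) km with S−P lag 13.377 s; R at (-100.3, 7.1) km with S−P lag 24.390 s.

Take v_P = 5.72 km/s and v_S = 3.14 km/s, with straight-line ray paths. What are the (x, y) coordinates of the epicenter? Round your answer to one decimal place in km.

x ≈ 28.1 km, y ≈ -104.0 km

Distance from S−P lag: d = Δt · v_P v_S / (v_P − v_S) = Δt · (5.72·3.14)/(5.72−3.14) ≈ 6.9616·Δt.
So d_P = 262.78, d_Q = 93.12, d_R = 169.79 km.
Circle about each station: (x − 34.7)² + (y − 158.7)² = 262.78²; (x + 14.9)² + (y + 21.4)² = 93.12²; (x + 100.3)² + (y − 7.1)² = 169.79².
Subtracting the P equation from the Q and R equations removes the quadratic terms:
-99.2 x − 360.2 y = 34672.18
-270.0 x − 303.2 y = 23945.40
Solving the 2×2 system: x ≈ 28.1, y ≈ -104.0 km.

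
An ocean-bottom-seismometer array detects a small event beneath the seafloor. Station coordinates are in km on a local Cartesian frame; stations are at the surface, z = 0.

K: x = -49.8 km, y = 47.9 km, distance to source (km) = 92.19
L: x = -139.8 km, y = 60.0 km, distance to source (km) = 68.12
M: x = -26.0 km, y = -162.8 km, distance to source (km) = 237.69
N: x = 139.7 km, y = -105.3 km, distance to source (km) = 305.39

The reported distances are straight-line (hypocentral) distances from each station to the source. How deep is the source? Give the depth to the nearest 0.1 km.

Each station gives a sphere (x−x_i)² + (y−y_i)² + z² = d_i² (stations at z=0).
Subtracting the K sphere from L and M: z² cancels, leaving linear equations in x and y:
-180.0 x + 24.2 y = 22228.25
47.6 x − 421.4 y = -25592.15
Solving: x ≈ -117.104, y ≈ 47.504 km (keep extra digits for the depth step; rounded: -117.1, 47.5).
Then from the K sphere: z² = 92.19² − (x + 49.8)² − (y − 47.9)² with x = -117.104, y = 47.504, so z ≈ 63.000 ≈ 63.0 km.

z ≈ 63.0 km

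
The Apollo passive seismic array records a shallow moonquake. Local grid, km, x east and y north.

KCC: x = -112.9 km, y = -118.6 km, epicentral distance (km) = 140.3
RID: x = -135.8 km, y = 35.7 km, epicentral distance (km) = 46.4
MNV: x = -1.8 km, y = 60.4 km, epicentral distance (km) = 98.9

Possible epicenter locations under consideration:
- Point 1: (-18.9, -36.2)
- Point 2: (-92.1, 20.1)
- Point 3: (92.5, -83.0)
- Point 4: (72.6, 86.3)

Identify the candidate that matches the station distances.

For each candidate, compare |candidate − station| to the reported distance:
Point 1: residuals KCC 15.3, RID 90.8, MNV 0.8 → max 90.8 km
Point 2: residuals KCC 0.0, RID 0.0, MNV 0.0 → max 0.0 km
Point 3: residuals KCC 68.2, RID 210.9, MNV 72.7 → max 210.9 km
Point 4: residuals KCC 136.1, RID 168.1, MNV 20.1 → max 168.1 km
Only Point 2 has all residuals ≈ 0.

Point 2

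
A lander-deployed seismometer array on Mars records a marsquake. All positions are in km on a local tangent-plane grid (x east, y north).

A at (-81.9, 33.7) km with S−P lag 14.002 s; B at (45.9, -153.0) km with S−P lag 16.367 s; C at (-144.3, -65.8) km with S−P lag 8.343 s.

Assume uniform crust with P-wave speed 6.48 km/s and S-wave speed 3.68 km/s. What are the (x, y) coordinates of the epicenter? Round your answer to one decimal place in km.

Distance from S−P lag: d = Δt · v_P v_S / (v_P − v_S) = Δt · (6.48·3.68)/(6.48−3.68) ≈ 8.5166·Δt.
So d_A = 119.25, d_B = 139.39, d_C = 71.05 km.
Circle about each station: (x + 81.9)² + (y − 33.7)² = 119.25²; (x − 45.9)² + (y + 153.0)² = 139.39²; (x + 144.3)² + (y + 65.8)² = 71.05².
Subtracting pairs of circle equations eliminates x²+y² and gives linear equations (the radical axes):
255.6 x − 373.4 y = 12463.50
-124.8 x − 199.0 y = 26481.29
Solving the 2×2 system: x ≈ -76.0, y ≈ -85.4 km.
Check against A (with the unrounded x, y): √((x + 81.9)²+(y − 33.7)²) = 119.25 ≈ 119.25 km. ✓

(-76.0, -85.4)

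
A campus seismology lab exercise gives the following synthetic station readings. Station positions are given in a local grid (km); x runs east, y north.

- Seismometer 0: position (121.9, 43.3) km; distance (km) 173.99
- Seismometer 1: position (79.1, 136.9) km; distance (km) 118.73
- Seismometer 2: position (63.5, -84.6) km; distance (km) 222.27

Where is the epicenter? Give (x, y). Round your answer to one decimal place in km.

Circle about each station: (x − 121.9)² + (y − 43.3)² = 173.99²; (x − 79.1)² + (y − 136.9)² = 118.73²; (x − 63.5)² + (y + 84.6)² = 222.27².
Subtracting pairs of circle equations eliminates x²+y² and gives linear equations (the radical axes):
-85.6 x + 187.2 y = 24439.63
-116.8 x − 255.8 y = -24676.52
Solving the 2×2 system: x ≈ -37.3, y ≈ 113.5 km.

-37.3 km east, 113.5 km north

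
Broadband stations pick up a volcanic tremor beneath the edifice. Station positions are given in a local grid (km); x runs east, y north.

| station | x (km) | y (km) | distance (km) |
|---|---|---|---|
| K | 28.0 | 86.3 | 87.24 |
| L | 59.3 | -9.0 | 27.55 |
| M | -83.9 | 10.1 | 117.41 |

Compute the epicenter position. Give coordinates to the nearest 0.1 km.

Circle about each station: (x − 28.0)² + (y − 86.3)² = 87.24²; (x − 59.3)² + (y + 9.0)² = 27.55²; (x + 83.9)² + (y − 10.1)² = 117.41².
Subtracting pairs of circle equations eliminates x²+y² and gives linear equations (the radical axes):
62.6 x − 190.6 y = 2217.62
-223.8 x − 152.4 y = -7264.76
Solving the 2×2 system: x ≈ 33.0, y ≈ -0.8 km.

33.0 km east, -0.8 km north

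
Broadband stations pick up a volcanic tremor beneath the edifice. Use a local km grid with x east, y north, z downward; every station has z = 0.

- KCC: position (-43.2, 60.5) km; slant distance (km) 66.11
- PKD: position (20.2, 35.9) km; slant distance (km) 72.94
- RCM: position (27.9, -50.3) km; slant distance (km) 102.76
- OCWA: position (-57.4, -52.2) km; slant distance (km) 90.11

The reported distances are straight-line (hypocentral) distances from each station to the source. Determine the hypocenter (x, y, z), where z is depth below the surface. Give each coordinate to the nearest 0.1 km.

x ≈ -30.6 km, y ≈ 18.3 km, depth ≈ 49.3 km

Each station gives a sphere (x−x_i)² + (y−y_i)² + z² = d_i² (stations at z=0).
Subtracting the KCC sphere from PKD and RCM: z² cancels, leaving linear equations in x and y:
126.8 x − 49.2 y = -4779.35
142.2 x − 221.6 y = -8407.08
Solving: x ≈ -30.587, y ≈ 18.310 km (keep extra digits for the depth step; rounded: -30.6, 18.3).
Then from the KCC sphere: z² = 66.11² − (x + 43.2)² − (y − 60.5)² with x = -30.587, y = 18.310, so z ≈ 49.310 ≈ 49.3 km.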